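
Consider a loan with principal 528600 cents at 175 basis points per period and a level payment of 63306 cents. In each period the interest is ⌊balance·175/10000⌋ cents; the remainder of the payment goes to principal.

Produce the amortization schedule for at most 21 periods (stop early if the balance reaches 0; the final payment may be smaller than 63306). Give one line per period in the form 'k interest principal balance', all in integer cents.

1 9250 54056 474544
2 8304 55002 419542
3 7341 55965 363577
4 6362 56944 306633
5 5366 57940 248693
6 4352 58954 189739
7 3320 59986 129753
8 2270 61036 68717
9 1202 62104 6613
10 115 6613 0

1. interest=⌊528600·175/10000⌋=9250; principal=63306-9250=54056; balance=528600-54056=474544
2. interest=⌊474544·175/10000⌋=8304; principal=63306-8304=55002; balance=474544-55002=419542
3. interest=⌊419542·175/10000⌋=7341; principal=63306-7341=55965; balance=419542-55965=363577
4. interest=⌊363577·175/10000⌋=6362; principal=63306-6362=56944; balance=363577-56944=306633
5. interest=⌊306633·175/10000⌋=5366; principal=63306-5366=57940; balance=306633-57940=248693
6. interest=⌊248693·175/10000⌋=4352; principal=63306-4352=58954; balance=248693-58954=189739
7. interest=⌊189739·175/10000⌋=3320; principal=63306-3320=59986; balance=189739-59986=129753
8. interest=⌊129753·175/10000⌋=2270; principal=63306-2270=61036; balance=129753-61036=68717
9. interest=⌊68717·175/10000⌋=1202; principal=63306-1202=62104; balance=68717-62104=6613
10. interest=⌊6613·175/10000⌋=115; principal=min(63306-115,6613)=6613; balance=6613-6613=0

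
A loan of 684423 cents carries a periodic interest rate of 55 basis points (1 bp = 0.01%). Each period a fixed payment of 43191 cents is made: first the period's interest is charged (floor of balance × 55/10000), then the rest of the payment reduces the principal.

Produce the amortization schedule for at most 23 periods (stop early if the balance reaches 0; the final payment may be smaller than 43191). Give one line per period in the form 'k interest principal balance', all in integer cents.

1. interest=⌊684423·55/10000⌋=3764; principal=43191-3764=39427; balance=684423-39427=644996
2. interest=⌊644996·55/10000⌋=3547; principal=43191-3547=39644; balance=644996-39644=605352
3. interest=⌊605352·55/10000⌋=3329; principal=43191-3329=39862; balance=605352-39862=565490
4. interest=⌊565490·55/10000⌋=3110; principal=43191-3110=40081; balance=565490-40081=525409
5. interest=⌊525409·55/10000⌋=2889; principal=43191-2889=40302; balance=525409-40302=485107
6. interest=⌊485107·55/10000⌋=2668; principal=43191-2668=40523; balance=485107-40523=444584
7. interest=⌊444584·55/10000⌋=2445; principal=43191-2445=40746; balance=444584-40746=403838
8. interest=⌊403838·55/10000⌋=2221; principal=43191-2221=40970; balance=403838-40970=362868
9. interest=⌊362868·55/10000⌋=1995; principal=43191-1995=41196; balance=362868-41196=321672
10. interest=⌊321672·55/10000⌋=1769; principal=43191-1769=41422; balance=321672-41422=280250
11. interest=⌊280250·55/10000⌋=1541; principal=43191-1541=41650; balance=280250-41650=238600
12. interest=⌊238600·55/10000⌋=1312; principal=43191-1312=41879; balance=238600-41879=196721
13. interest=⌊196721·55/10000⌋=1081; principal=43191-1081=42110; balance=196721-42110=154611
14. interest=⌊154611·55/10000⌋=850; principal=43191-850=42341; balance=154611-42341=112270
15. interest=⌊112270·55/10000⌋=617; principal=43191-617=42574; balance=112270-42574=69696
16. interest=⌊69696·55/10000⌋=383; principal=43191-383=42808; balance=69696-42808=26888
17. interest=⌊26888·55/10000⌋=147; principal=min(43191-147,26888)=26888; balance=26888-26888=0

1 3764 39427 644996
2 3547 39644 605352
3 3329 39862 565490
4 3110 40081 525409
5 2889 40302 485107
6 2668 40523 444584
7 2445 40746 403838
8 2221 40970 362868
9 1995 41196 321672
10 1769 41422 280250
11 1541 41650 238600
12 1312 41879 196721
13 1081 42110 154611
14 850 42341 112270
15 617 42574 69696
16 383 42808 26888
17 147 26888 0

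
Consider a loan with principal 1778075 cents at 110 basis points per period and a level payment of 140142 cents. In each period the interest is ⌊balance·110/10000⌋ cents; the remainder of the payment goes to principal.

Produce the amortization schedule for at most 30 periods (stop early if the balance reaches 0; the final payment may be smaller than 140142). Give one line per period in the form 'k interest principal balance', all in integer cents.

1. interest=⌊1778075·110/10000⌋=19558; principal=140142-19558=120584; balance=1778075-120584=1657491
2. interest=⌊1657491·110/10000⌋=18232; principal=140142-18232=121910; balance=1657491-121910=1535581
3. interest=⌊1535581·110/10000⌋=16891; principal=140142-16891=123251; balance=1535581-123251=1412330
4. interest=⌊1412330·110/10000⌋=15535; principal=140142-15535=124607; balance=1412330-124607=1287723
5. interest=⌊1287723·110/10000⌋=14164; principal=140142-14164=125978; balance=1287723-125978=1161745
6. interest=⌊1161745·110/10000⌋=12779; principal=140142-12779=127363; balance=1161745-127363=1034382
7. interest=⌊1034382·110/10000⌋=11378; principal=140142-11378=128764; balance=1034382-128764=905618
8. interest=⌊905618·110/10000⌋=9961; principal=140142-9961=130181; balance=905618-130181=775437
9. interest=⌊775437·110/10000⌋=8529; principal=140142-8529=131613; balance=775437-131613=643824
10. interest=⌊643824·110/10000⌋=7082; principal=140142-7082=133060; balance=643824-133060=510764
11. interest=⌊510764·110/10000⌋=5618; principal=140142-5618=134524; balance=510764-134524=376240
12. interest=⌊376240·110/10000⌋=4138; principal=140142-4138=136004; balance=376240-136004=240236
13. interest=⌊240236·110/10000⌋=2642; principal=140142-2642=137500; balance=240236-137500=102736
14. interest=⌊102736·110/10000⌋=1130; principal=min(140142-1130,102736)=102736; balance=102736-102736=0

1 19558 120584 1657491
2 18232 121910 1535581
3 16891 123251 1412330
4 15535 124607 1287723
5 14164 125978 1161745
6 12779 127363 1034382
7 11378 128764 905618
8 9961 130181 775437
9 8529 131613 643824
10 7082 133060 510764
11 5618 134524 376240
12 4138 136004 240236
13 2642 137500 102736
14 1130 102736 0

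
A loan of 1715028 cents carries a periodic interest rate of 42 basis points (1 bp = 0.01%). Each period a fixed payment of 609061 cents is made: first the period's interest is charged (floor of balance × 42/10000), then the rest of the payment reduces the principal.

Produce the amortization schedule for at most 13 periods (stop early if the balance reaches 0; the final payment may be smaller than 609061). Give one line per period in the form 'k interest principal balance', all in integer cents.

1. interest=⌊1715028·42/10000⌋=7203; principal=609061-7203=601858; balance=1715028-601858=1113170
2. interest=⌊1113170·42/10000⌋=4675; principal=609061-4675=604386; balance=1113170-604386=508784
3. interest=⌊508784·42/10000⌋=2136; principal=min(609061-2136,508784)=508784; balance=508784-508784=0

1 7203 601858 1113170
2 4675 604386 508784
3 2136 508784 0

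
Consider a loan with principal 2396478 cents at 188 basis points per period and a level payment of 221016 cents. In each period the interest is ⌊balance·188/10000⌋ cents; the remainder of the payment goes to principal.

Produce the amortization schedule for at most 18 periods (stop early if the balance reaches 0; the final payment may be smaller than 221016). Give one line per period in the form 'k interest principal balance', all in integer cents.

1 45053 175963 2220515
2 41745 179271 2041244
3 38375 182641 1858603
4 34941 186075 1672528
5 31443 189573 1482955
6 27879 193137 1289818
7 24248 196768 1093050
8 20549 200467 892583
9 16780 204236 688347
10 12940 208076 480271
11 9029 211987 268284
12 5043 215973 52311
13 983 52311 0

1. interest=⌊2396478·188/10000⌋=45053; principal=221016-45053=175963; balance=2396478-175963=2220515
2. interest=⌊2220515·188/10000⌋=41745; principal=221016-41745=179271; balance=2220515-179271=2041244
3. interest=⌊2041244·188/10000⌋=38375; principal=221016-38375=182641; balance=2041244-182641=1858603
4. interest=⌊1858603·188/10000⌋=34941; principal=221016-34941=186075; balance=1858603-186075=1672528
5. interest=⌊1672528·188/10000⌋=31443; principal=221016-31443=189573; balance=1672528-189573=1482955
6. interest=⌊1482955·188/10000⌋=27879; principal=221016-27879=193137; balance=1482955-193137=1289818
7. interest=⌊1289818·188/10000⌋=24248; principal=221016-24248=196768; balance=1289818-196768=1093050
8. interest=⌊1093050·188/10000⌋=20549; principal=221016-20549=200467; balance=1093050-200467=892583
9. interest=⌊892583·188/10000⌋=16780; principal=221016-16780=204236; balance=892583-204236=688347
10. interest=⌊688347·188/10000⌋=12940; principal=221016-12940=208076; balance=688347-208076=480271
11. interest=⌊480271·188/10000⌋=9029; principal=221016-9029=211987; balance=480271-211987=268284
12. interest=⌊268284·188/10000⌋=5043; principal=221016-5043=215973; balance=268284-215973=52311
13. interest=⌊52311·188/10000⌋=983; principal=min(221016-983,52311)=52311; balance=52311-52311=0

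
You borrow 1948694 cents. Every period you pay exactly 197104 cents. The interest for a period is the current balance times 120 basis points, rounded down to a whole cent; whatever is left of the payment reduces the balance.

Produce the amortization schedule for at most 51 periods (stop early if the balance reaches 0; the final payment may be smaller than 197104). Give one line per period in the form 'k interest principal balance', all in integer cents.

1. interest=⌊1948694·120/10000⌋=23384; principal=197104-23384=173720; balance=1948694-173720=1774974
2. interest=⌊1774974·120/10000⌋=21299; principal=197104-21299=175805; balance=1774974-175805=1599169
3. interest=⌊1599169·120/10000⌋=19190; principal=197104-19190=177914; balance=1599169-177914=1421255
4. interest=⌊1421255·120/10000⌋=17055; principal=197104-17055=180049; balance=1421255-180049=1241206
5. interest=⌊1241206·120/10000⌋=14894; principal=197104-14894=182210; balance=1241206-182210=1058996
6. interest=⌊1058996·120/10000⌋=12707; principal=197104-12707=184397; balance=1058996-184397=874599
7. interest=⌊874599·120/10000⌋=10495; principal=197104-10495=186609; balance=874599-186609=687990
8. interest=⌊687990·120/10000⌋=8255; principal=197104-8255=188849; balance=687990-188849=499141
9. interest=⌊499141·120/10000⌋=5989; principal=197104-5989=191115; balance=499141-191115=308026
10. interest=⌊308026·120/10000⌋=3696; principal=197104-3696=193408; balance=308026-193408=114618
11. interest=⌊114618·120/10000⌋=1375; principal=min(197104-1375,114618)=114618; balance=114618-114618=0

1 23384 173720 1774974
2 21299 175805 1599169
3 19190 177914 1421255
4 17055 180049 1241206
5 14894 182210 1058996
6 12707 184397 874599
7 10495 186609 687990
8 8255 188849 499141
9 5989 191115 308026
10 3696 193408 114618
11 1375 114618 0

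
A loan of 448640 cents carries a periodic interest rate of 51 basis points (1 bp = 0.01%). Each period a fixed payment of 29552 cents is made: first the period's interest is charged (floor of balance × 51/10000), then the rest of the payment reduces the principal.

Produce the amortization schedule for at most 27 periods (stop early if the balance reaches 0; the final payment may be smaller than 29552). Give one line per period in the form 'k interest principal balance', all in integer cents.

1. interest=⌊448640·51/10000⌋=2288; principal=29552-2288=27264; balance=448640-27264=421376
2. interest=⌊421376·51/10000⌋=2149; principal=29552-2149=27403; balance=421376-27403=393973
3. interest=⌊393973·51/10000⌋=2009; principal=29552-2009=27543; balance=393973-27543=366430
4. interest=⌊366430·51/10000⌋=1868; principal=29552-1868=27684; balance=366430-27684=338746
5. interest=⌊338746·51/10000⌋=1727; principal=29552-1727=27825; balance=338746-27825=310921
6. interest=⌊310921·51/10000⌋=1585; principal=29552-1585=27967; balance=310921-27967=282954
7. interest=⌊282954·51/10000⌋=1443; principal=29552-1443=28109; balance=282954-28109=254845
8. interest=⌊254845·51/10000⌋=1299; principal=29552-1299=28253; balance=254845-28253=226592
9. interest=⌊226592·51/10000⌋=1155; principal=29552-1155=28397; balance=226592-28397=198195
10. interest=⌊198195·51/10000⌋=1010; principal=29552-1010=28542; balance=198195-28542=169653
11. interest=⌊169653·51/10000⌋=865; principal=29552-865=28687; balance=169653-28687=140966
12. interest=⌊140966·51/10000⌋=718; principal=29552-718=28834; balance=140966-28834=112132
13. interest=⌊112132·51/10000⌋=571; principal=29552-571=28981; balance=112132-28981=83151
14. interest=⌊83151·51/10000⌋=424; principal=29552-424=29128; balance=83151-29128=54023
15. interest=⌊54023·51/10000⌋=275; principal=29552-275=29277; balance=54023-29277=24746
16. interest=⌊24746·51/10000⌋=126; principal=min(29552-126,24746)=24746; balance=24746-24746=0

1 2288 27264 421376
2 2149 27403 393973
3 2009 27543 366430
4 1868 27684 338746
5 1727 27825 310921
6 1585 27967 282954
7 1443 28109 254845
8 1299 28253 226592
9 1155 28397 198195
10 1010 28542 169653
11 865 28687 140966
12 718 28834 112132
13 571 28981 83151
14 424 29128 54023
15 275 29277 24746
16 126 24746 0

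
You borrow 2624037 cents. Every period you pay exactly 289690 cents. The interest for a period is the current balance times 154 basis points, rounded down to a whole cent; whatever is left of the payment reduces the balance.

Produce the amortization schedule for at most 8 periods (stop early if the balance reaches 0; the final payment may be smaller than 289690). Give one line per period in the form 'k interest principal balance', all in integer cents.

1. interest=⌊2624037·154/10000⌋=40410; principal=289690-40410=249280; balance=2624037-249280=2374757
2. interest=⌊2374757·154/10000⌋=36571; principal=289690-36571=253119; balance=2374757-253119=2121638
3. interest=⌊2121638·154/10000⌋=32673; principal=289690-32673=257017; balance=2121638-257017=1864621
4. interest=⌊1864621·154/10000⌋=28715; principal=289690-28715=260975; balance=1864621-260975=1603646
5. interest=⌊1603646·154/10000⌋=24696; principal=289690-24696=264994; balance=1603646-264994=1338652
6. interest=⌊1338652·154/10000⌋=20615; principal=289690-20615=269075; balance=1338652-269075=1069577
7. interest=⌊1069577·154/10000⌋=16471; principal=289690-16471=273219; balance=1069577-273219=796358
8. interest=⌊796358·154/10000⌋=12263; principal=289690-12263=277427; balance=796358-277427=518931

1 40410 249280 2374757
2 36571 253119 2121638
3 32673 257017 1864621
4 28715 260975 1603646
5 24696 264994 1338652
6 20615 269075 1069577
7 16471 273219 796358
8 12263 277427 518931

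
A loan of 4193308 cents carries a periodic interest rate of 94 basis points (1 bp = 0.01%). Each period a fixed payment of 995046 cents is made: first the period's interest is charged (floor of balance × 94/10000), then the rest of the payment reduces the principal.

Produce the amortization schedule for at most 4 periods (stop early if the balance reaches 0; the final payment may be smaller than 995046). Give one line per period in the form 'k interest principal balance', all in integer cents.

1. interest=⌊4193308·94/10000⌋=39417; principal=995046-39417=955629; balance=4193308-955629=3237679
2. interest=⌊3237679·94/10000⌋=30434; principal=995046-30434=964612; balance=3237679-964612=2273067
3. interest=⌊2273067·94/10000⌋=21366; principal=995046-21366=973680; balance=2273067-973680=1299387
4. interest=⌊1299387·94/10000⌋=12214; principal=995046-12214=982832; balance=1299387-982832=316555

1 39417 955629 3237679
2 30434 964612 2273067
3 21366 973680 1299387
4 12214 982832 316555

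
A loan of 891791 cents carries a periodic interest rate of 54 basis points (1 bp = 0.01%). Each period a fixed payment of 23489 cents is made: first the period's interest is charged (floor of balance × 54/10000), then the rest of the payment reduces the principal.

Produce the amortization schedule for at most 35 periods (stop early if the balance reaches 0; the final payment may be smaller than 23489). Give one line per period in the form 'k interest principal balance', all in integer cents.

1 4815 18674 873117
2 4714 18775 854342
3 4613 18876 835466
4 4511 18978 816488
5 4409 19080 797408
6 4306 19183 778225
7 4202 19287 758938
8 4098 19391 739547
9 3993 19496 720051
10 3888 19601 700450
11 3782 19707 680743
12 3676 19813 660930
13 3569 19920 641010
14 3461 20028 620982
15 3353 20136 600846
16 3244 20245 580601
17 3135 20354 560247
18 3025 20464 539783
19 2914 20575 519208
20 2803 20686 498522
21 2692 20797 477725
22 2579 20910 456815
23 2466 21023 435792
24 2353 21136 414656
25 2239 21250 393406
26 2124 21365 372041
27 2009 21480 350561
28 1893 21596 328965
29 1776 21713 307252
30 1659 21830 285422
31 1541 21948 263474
32 1422 22067 241407
33 1303 22186 219221
34 1183 22306 196915
35 1063 22426 174489

1. interest=⌊891791·54/10000⌋=4815; principal=23489-4815=18674; balance=891791-18674=873117
2. interest=⌊873117·54/10000⌋=4714; principal=23489-4714=18775; balance=873117-18775=854342
3. interest=⌊854342·54/10000⌋=4613; principal=23489-4613=18876; balance=854342-18876=835466
4. interest=⌊835466·54/10000⌋=4511; principal=23489-4511=18978; balance=835466-18978=816488
5. interest=⌊816488·54/10000⌋=4409; principal=23489-4409=19080; balance=816488-19080=797408
6. interest=⌊797408·54/10000⌋=4306; principal=23489-4306=19183; balance=797408-19183=778225
7. interest=⌊778225·54/10000⌋=4202; principal=23489-4202=19287; balance=778225-19287=758938
8. interest=⌊758938·54/10000⌋=4098; principal=23489-4098=19391; balance=758938-19391=739547
9. interest=⌊739547·54/10000⌋=3993; principal=23489-3993=19496; balance=739547-19496=720051
10. interest=⌊720051·54/10000⌋=3888; principal=23489-3888=19601; balance=720051-19601=700450
11. interest=⌊700450·54/10000⌋=3782; principal=23489-3782=19707; balance=700450-19707=680743
12. interest=⌊680743·54/10000⌋=3676; principal=23489-3676=19813; balance=680743-19813=660930
13. interest=⌊660930·54/10000⌋=3569; principal=23489-3569=19920; balance=660930-19920=641010
14. interest=⌊641010·54/10000⌋=3461; principal=23489-3461=20028; balance=641010-20028=620982
15. interest=⌊620982·54/10000⌋=3353; principal=23489-3353=20136; balance=620982-20136=600846
16. interest=⌊600846·54/10000⌋=3244; principal=23489-3244=20245; balance=600846-20245=580601
17. interest=⌊580601·54/10000⌋=3135; principal=23489-3135=20354; balance=580601-20354=560247
18. interest=⌊560247·54/10000⌋=3025; principal=23489-3025=20464; balance=560247-20464=539783
19. interest=⌊539783·54/10000⌋=2914; principal=23489-2914=20575; balance=539783-20575=519208
20. interest=⌊519208·54/10000⌋=2803; principal=23489-2803=20686; balance=519208-20686=498522
21. interest=⌊498522·54/10000⌋=2692; principal=23489-2692=20797; balance=498522-20797=477725
22. interest=⌊477725·54/10000⌋=2579; principal=23489-2579=20910; balance=477725-20910=456815
23. interest=⌊456815·54/10000⌋=2466; principal=23489-2466=21023; balance=456815-21023=435792
24. interest=⌊435792·54/10000⌋=2353; principal=23489-2353=21136; balance=435792-21136=414656
25. interest=⌊414656·54/10000⌋=2239; principal=23489-2239=21250; balance=414656-21250=393406
26. interest=⌊393406·54/10000⌋=2124; principal=23489-2124=21365; balance=393406-21365=372041
27. interest=⌊372041·54/10000⌋=2009; principal=23489-2009=21480; balance=372041-21480=350561
28. interest=⌊350561·54/10000⌋=1893; principal=23489-1893=21596; balance=350561-21596=328965
29. interest=⌊328965·54/10000⌋=1776; principal=23489-1776=21713; balance=328965-21713=307252
30. interest=⌊307252·54/10000⌋=1659; principal=23489-1659=21830; balance=307252-21830=285422
31. interest=⌊285422·54/10000⌋=1541; principal=23489-1541=21948; balance=285422-21948=263474
32. interest=⌊263474·54/10000⌋=1422; principal=23489-1422=22067; balance=263474-22067=241407
33. interest=⌊241407·54/10000⌋=1303; principal=23489-1303=22186; balance=241407-22186=219221
34. interest=⌊219221·54/10000⌋=1183; principal=23489-1183=22306; balance=219221-22306=196915
35. interest=⌊196915·54/10000⌋=1063; principal=23489-1063=22426; balance=196915-22426=174489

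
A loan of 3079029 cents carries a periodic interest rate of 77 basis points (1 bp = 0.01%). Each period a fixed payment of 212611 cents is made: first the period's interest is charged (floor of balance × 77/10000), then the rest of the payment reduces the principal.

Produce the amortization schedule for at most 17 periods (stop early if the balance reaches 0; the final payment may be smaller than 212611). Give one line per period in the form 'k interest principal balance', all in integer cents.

1. interest=⌊3079029·77/10000⌋=23708; principal=212611-23708=188903; balance=3079029-188903=2890126
2. interest=⌊2890126·77/10000⌋=22253; principal=212611-22253=190358; balance=2890126-190358=2699768
3. interest=⌊2699768·77/10000⌋=20788; principal=212611-20788=191823; balance=2699768-191823=2507945
4. interest=⌊2507945·77/10000⌋=19311; principal=212611-19311=193300; balance=2507945-193300=2314645
5. interest=⌊2314645·77/10000⌋=17822; principal=212611-17822=194789; balance=2314645-194789=2119856
6. interest=⌊2119856·77/10000⌋=16322; principal=212611-16322=196289; balance=2119856-196289=1923567
7. interest=⌊1923567·77/10000⌋=14811; principal=212611-14811=197800; balance=1923567-197800=1725767
8. interest=⌊1725767·77/10000⌋=13288; principal=212611-13288=199323; balance=1725767-199323=1526444
9. interest=⌊1526444·77/10000⌋=11753; principal=212611-11753=200858; balance=1526444-200858=1325586
10. interest=⌊1325586·77/10000⌋=10207; principal=212611-10207=202404; balance=1325586-202404=1123182
11. interest=⌊1123182·77/10000⌋=8648; principal=212611-8648=203963; balance=1123182-203963=919219
12. interest=⌊919219·77/10000⌋=7077; principal=212611-7077=205534; balance=919219-205534=713685
13. interest=⌊713685·77/10000⌋=5495; principal=212611-5495=207116; balance=713685-207116=506569
14. interest=⌊506569·77/10000⌋=3900; principal=212611-3900=208711; balance=506569-208711=297858
15. interest=⌊297858·77/10000⌋=2293; principal=212611-2293=210318; balance=297858-210318=87540
16. interest=⌊87540·77/10000⌋=674; principal=min(212611-674,87540)=87540; balance=87540-87540=0

1 23708 188903 2890126
2 22253 190358 2699768
3 20788 191823 2507945
4 19311 193300 2314645
5 17822 194789 2119856
6 16322 196289 1923567
7 14811 197800 1725767
8 13288 199323 1526444
9 11753 200858 1325586
10 10207 202404 1123182
11 8648 203963 919219
12 7077 205534 713685
13 5495 207116 506569
14 3900 208711 297858
15 2293 210318 87540
16 674 87540 0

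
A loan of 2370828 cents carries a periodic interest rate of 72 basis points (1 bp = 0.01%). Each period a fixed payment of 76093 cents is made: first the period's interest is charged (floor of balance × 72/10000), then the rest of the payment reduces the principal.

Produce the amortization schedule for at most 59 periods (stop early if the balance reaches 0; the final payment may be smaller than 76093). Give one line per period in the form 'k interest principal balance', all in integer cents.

1. interest=⌊2370828·72/10000⌋=17069; principal=76093-17069=59024; balance=2370828-59024=2311804
2. interest=⌊2311804·72/10000⌋=16644; principal=76093-16644=59449; balance=2311804-59449=2252355
3. interest=⌊2252355·72/10000⌋=16216; principal=76093-16216=59877; balance=2252355-59877=2192478
4. interest=⌊2192478·72/10000⌋=15785; principal=76093-15785=60308; balance=2192478-60308=2132170
5. interest=⌊2132170·72/10000⌋=15351; principal=76093-15351=60742; balance=2132170-60742=2071428
6. interest=⌊2071428·72/10000⌋=14914; principal=76093-14914=61179; balance=2071428-61179=2010249
7. interest=⌊2010249·72/10000⌋=14473; principal=76093-14473=61620; balance=2010249-61620=1948629
8. interest=⌊1948629·72/10000⌋=14030; principal=76093-14030=62063; balance=1948629-62063=1886566
9. interest=⌊1886566·72/10000⌋=13583; principal=76093-13583=62510; balance=1886566-62510=1824056
10. interest=⌊1824056·72/10000⌋=13133; principal=76093-13133=62960; balance=1824056-62960=1761096
11. interest=⌊1761096·72/10000⌋=12679; principal=76093-12679=63414; balance=1761096-63414=1697682
12. interest=⌊1697682·72/10000⌋=12223; principal=76093-12223=63870; balance=1697682-63870=1633812
13. interest=⌊1633812·72/10000⌋=11763; principal=76093-11763=64330; balance=1633812-64330=1569482
14. interest=⌊1569482·72/10000⌋=11300; principal=76093-11300=64793; balance=1569482-64793=1504689
15. interest=⌊1504689·72/10000⌋=10833; principal=76093-10833=65260; balance=1504689-65260=1439429
16. interest=⌊1439429·72/10000⌋=10363; principal=76093-10363=65730; balance=1439429-65730=1373699
17. interest=⌊1373699·72/10000⌋=9890; principal=76093-9890=66203; balance=1373699-66203=1307496
18. interest=⌊1307496·72/10000⌋=9413; principal=76093-9413=66680; balance=1307496-66680=1240816
19. interest=⌊1240816·72/10000⌋=8933; principal=76093-8933=67160; balance=1240816-67160=1173656
20. interest=⌊1173656·72/10000⌋=8450; principal=76093-8450=67643; balance=1173656-67643=1106013
21. interest=⌊1106013·72/10000⌋=7963; principal=76093-7963=68130; balance=1106013-68130=1037883
22. interest=⌊1037883·72/10000⌋=7472; principal=76093-7472=68621; balance=1037883-68621=969262
23. interest=⌊969262·72/10000⌋=6978; principal=76093-6978=69115; balance=969262-69115=900147
24. interest=⌊900147·72/10000⌋=6481; principal=76093-6481=69612; balance=900147-69612=830535
25. interest=⌊830535·72/10000⌋=5979; principal=76093-5979=70114; balance=830535-70114=760421
26. interest=⌊760421·72/10000⌋=5475; principal=76093-5475=70618; balance=760421-70618=689803
27. interest=⌊689803·72/10000⌋=4966; principal=76093-4966=71127; balance=689803-71127=618676
28. interest=⌊618676·72/10000⌋=4454; principal=76093-4454=71639; balance=618676-71639=547037
29. interest=⌊547037·72/10000⌋=3938; principal=76093-3938=72155; balance=547037-72155=474882
30. interest=⌊474882·72/10000⌋=3419; principal=76093-3419=72674; balance=474882-72674=402208
31. interest=⌊402208·72/10000⌋=2895; principal=76093-2895=73198; balance=402208-73198=329010
32. interest=⌊329010·72/10000⌋=2368; principal=76093-2368=73725; balance=329010-73725=255285
33. interest=⌊255285·72/10000⌋=1838; principal=76093-1838=74255; balance=255285-74255=181030
34. interest=⌊181030·72/10000⌋=1303; principal=76093-1303=74790; balance=181030-74790=106240
35. interest=⌊106240·72/10000⌋=764; principal=76093-764=75329; balance=106240-75329=30911
36. interest=⌊30911·72/10000⌋=222; principal=min(76093-222,30911)=30911; balance=30911-30911=0

1 17069 59024 2311804
2 16644 59449 2252355
3 16216 59877 2192478
4 15785 60308 2132170
5 15351 60742 2071428
6 14914 61179 2010249
7 14473 61620 1948629
8 14030 62063 1886566
9 13583 62510 1824056
10 13133 62960 1761096
11 12679 63414 1697682
12 12223 63870 1633812
13 11763 64330 1569482
14 11300 64793 1504689
15 10833 65260 1439429
16 10363 65730 1373699
17 9890 66203 1307496
18 9413 66680 1240816
19 8933 67160 1173656
20 8450 67643 1106013
21 7963 68130 1037883
22 7472 68621 969262
23 6978 69115 900147
24 6481 69612 830535
25 5979 70114 760421
26 5475 70618 689803
27 4966 71127 618676
28 4454 71639 547037
29 3938 72155 474882
30 3419 72674 402208
31 2895 73198 329010
32 2368 73725 255285
33 1838 74255 181030
34 1303 74790 106240
35 764 75329 30911
36 222 30911 0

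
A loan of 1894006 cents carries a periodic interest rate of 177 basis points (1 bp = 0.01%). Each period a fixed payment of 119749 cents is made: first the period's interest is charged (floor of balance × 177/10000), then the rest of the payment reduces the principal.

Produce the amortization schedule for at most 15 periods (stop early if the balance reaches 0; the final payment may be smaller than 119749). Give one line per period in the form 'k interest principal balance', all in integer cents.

1. interest=⌊1894006·177/10000⌋=33523; principal=119749-33523=86226; balance=1894006-86226=1807780
2. interest=⌊1807780·177/10000⌋=31997; principal=119749-31997=87752; balance=1807780-87752=1720028
3. interest=⌊1720028·177/10000⌋=30444; principal=119749-30444=89305; balance=1720028-89305=1630723
4. interest=⌊1630723·177/10000⌋=28863; principal=119749-28863=90886; balance=1630723-90886=1539837
5. interest=⌊1539837·177/10000⌋=27255; principal=119749-27255=92494; balance=1539837-92494=1447343
6. interest=⌊1447343·177/10000⌋=25617; principal=119749-25617=94132; balance=1447343-94132=1353211
7. interest=⌊1353211·177/10000⌋=23951; principal=119749-23951=95798; balance=1353211-95798=1257413
8. interest=⌊1257413·177/10000⌋=22256; principal=119749-22256=97493; balance=1257413-97493=1159920
9. interest=⌊1159920·177/10000⌋=20530; principal=119749-20530=99219; balance=1159920-99219=1060701
10. interest=⌊1060701·177/10000⌋=18774; principal=119749-18774=100975; balance=1060701-100975=959726
11. interest=⌊959726·177/10000⌋=16987; principal=119749-16987=102762; balance=959726-102762=856964
12. interest=⌊856964·177/10000⌋=15168; principal=119749-15168=104581; balance=856964-104581=752383
13. interest=⌊752383·177/10000⌋=13317; principal=119749-13317=106432; balance=752383-106432=645951
14. interest=⌊645951·177/10000⌋=11433; principal=119749-11433=108316; balance=645951-108316=537635
15. interest=⌊537635·177/10000⌋=9516; principal=119749-9516=110233; balance=537635-110233=427402

1 33523 86226 1807780
2 31997 87752 1720028
3 30444 89305 1630723
4 28863 90886 1539837
5 27255 92494 1447343
6 25617 94132 1353211
7 23951 95798 1257413
8 22256 97493 1159920
9 20530 99219 1060701
10 18774 100975 959726
11 16987 102762 856964
12 15168 104581 752383
13 13317 106432 645951
14 11433 108316 537635
15 9516 110233 427402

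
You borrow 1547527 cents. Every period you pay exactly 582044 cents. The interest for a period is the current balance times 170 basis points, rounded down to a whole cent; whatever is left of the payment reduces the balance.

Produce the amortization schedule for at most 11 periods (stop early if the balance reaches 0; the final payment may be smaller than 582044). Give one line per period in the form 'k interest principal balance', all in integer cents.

1. interest=⌊1547527·170/10000⌋=26307; principal=582044-26307=555737; balance=1547527-555737=991790
2. interest=⌊991790·170/10000⌋=16860; principal=582044-16860=565184; balance=991790-565184=426606
3. interest=⌊426606·170/10000⌋=7252; principal=min(582044-7252,426606)=426606; balance=426606-426606=0

1 26307 555737 991790
2 16860 565184 426606
3 7252 426606 0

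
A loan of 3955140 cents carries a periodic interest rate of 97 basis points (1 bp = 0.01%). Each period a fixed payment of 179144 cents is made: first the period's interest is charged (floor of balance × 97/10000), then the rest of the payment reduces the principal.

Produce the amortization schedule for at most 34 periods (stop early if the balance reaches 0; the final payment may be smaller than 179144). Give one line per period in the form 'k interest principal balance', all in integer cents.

1 38364 140780 3814360
2 36999 142145 3672215
3 35620 143524 3528691
4 34228 144916 3383775
5 32822 146322 3237453
6 31403 147741 3089712
7 29970 149174 2940538
8 28523 150621 2789917
9 27062 152082 2637835
10 25586 153558 2484277
11 24097 155047 2329230
12 22593 156551 2172679
13 21074 158070 2014609
14 19541 159603 1855006
15 17993 161151 1693855
16 16430 162714 1531141
17 14852 164292 1366849
18 13258 165886 1200963
19 11649 167495 1033468
20 10024 169120 864348
21 8384 170760 693588
22 6727 172417 521171
23 5055 174089 347082
24 3366 175778 171304
25 1661 171304 0

1. interest=⌊3955140·97/10000⌋=38364; principal=179144-38364=140780; balance=3955140-140780=3814360
2. interest=⌊3814360·97/10000⌋=36999; principal=179144-36999=142145; balance=3814360-142145=3672215
3. interest=⌊3672215·97/10000⌋=35620; principal=179144-35620=143524; balance=3672215-143524=3528691
4. interest=⌊3528691·97/10000⌋=34228; principal=179144-34228=144916; balance=3528691-144916=3383775
5. interest=⌊3383775·97/10000⌋=32822; principal=179144-32822=146322; balance=3383775-146322=3237453
6. interest=⌊3237453·97/10000⌋=31403; principal=179144-31403=147741; balance=3237453-147741=3089712
7. interest=⌊3089712·97/10000⌋=29970; principal=179144-29970=149174; balance=3089712-149174=2940538
8. interest=⌊2940538·97/10000⌋=28523; principal=179144-28523=150621; balance=2940538-150621=2789917
9. interest=⌊2789917·97/10000⌋=27062; principal=179144-27062=152082; balance=2789917-152082=2637835
10. interest=⌊2637835·97/10000⌋=25586; principal=179144-25586=153558; balance=2637835-153558=2484277
11. interest=⌊2484277·97/10000⌋=24097; principal=179144-24097=155047; balance=2484277-155047=2329230
12. interest=⌊2329230·97/10000⌋=22593; principal=179144-22593=156551; balance=2329230-156551=2172679
13. interest=⌊2172679·97/10000⌋=21074; principal=179144-21074=158070; balance=2172679-158070=2014609
14. interest=⌊2014609·97/10000⌋=19541; principal=179144-19541=159603; balance=2014609-159603=1855006
15. interest=⌊1855006·97/10000⌋=17993; principal=179144-17993=161151; balance=1855006-161151=1693855
16. interest=⌊1693855·97/10000⌋=16430; principal=179144-16430=162714; balance=1693855-162714=1531141
17. interest=⌊1531141·97/10000⌋=14852; principal=179144-14852=164292; balance=1531141-164292=1366849
18. interest=⌊1366849·97/10000⌋=13258; principal=179144-13258=165886; balance=1366849-165886=1200963
19. interest=⌊1200963·97/10000⌋=11649; principal=179144-11649=167495; balance=1200963-167495=1033468
20. interest=⌊1033468·97/10000⌋=10024; principal=179144-10024=169120; balance=1033468-169120=864348
21. interest=⌊864348·97/10000⌋=8384; principal=179144-8384=170760; balance=864348-170760=693588
22. interest=⌊693588·97/10000⌋=6727; principal=179144-6727=172417; balance=693588-172417=521171
23. interest=⌊521171·97/10000⌋=5055; principal=179144-5055=174089; balance=521171-174089=347082
24. interest=⌊347082·97/10000⌋=3366; principal=179144-3366=175778; balance=347082-175778=171304
25. interest=⌊171304·97/10000⌋=1661; principal=min(179144-1661,171304)=171304; balance=171304-171304=0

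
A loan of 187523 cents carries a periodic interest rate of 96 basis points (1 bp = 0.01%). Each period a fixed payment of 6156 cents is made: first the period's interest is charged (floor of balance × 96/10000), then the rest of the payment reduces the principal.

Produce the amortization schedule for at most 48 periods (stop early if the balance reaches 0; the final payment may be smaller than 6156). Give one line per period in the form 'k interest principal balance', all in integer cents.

1 1800 4356 183167
2 1758 4398 178769
3 1716 4440 174329
4 1673 4483 169846
5 1630 4526 165320
6 1587 4569 160751
7 1543 4613 156138
8 1498 4658 151480
9 1454 4702 146778
10 1409 4747 142031
11 1363 4793 137238
12 1317 4839 132399
13 1271 4885 127514
14 1224 4932 122582
15 1176 4980 117602
16 1128 5028 112574
17 1080 5076 107498
18 1031 5125 102373
19 982 5174 97199
20 933 5223 91976
21 882 5274 86702
22 832 5324 81378
23 781 5375 76003
24 729 5427 70576
25 677 5479 65097
26 624 5532 59565
27 571 5585 53980
28 518 5638 48342
29 464 5692 42650
30 409 5747 36903
31 354 5802 31101
32 298 5858 25243
33 242 5914 19329
34 185 5971 13358
35 128 6028 7330
36 70 6086 1244
37 11 1244 0

1. interest=⌊187523·96/10000⌋=1800; principal=6156-1800=4356; balance=187523-4356=183167
2. interest=⌊183167·96/10000⌋=1758; principal=6156-1758=4398; balance=183167-4398=178769
3. interest=⌊178769·96/10000⌋=1716; principal=6156-1716=4440; balance=178769-4440=174329
4. interest=⌊174329·96/10000⌋=1673; principal=6156-1673=4483; balance=174329-4483=169846
5. interest=⌊169846·96/10000⌋=1630; principal=6156-1630=4526; balance=169846-4526=165320
6. interest=⌊165320·96/10000⌋=1587; principal=6156-1587=4569; balance=165320-4569=160751
7. interest=⌊160751·96/10000⌋=1543; principal=6156-1543=4613; balance=160751-4613=156138
8. interest=⌊156138·96/10000⌋=1498; principal=6156-1498=4658; balance=156138-4658=151480
9. interest=⌊151480·96/10000⌋=1454; principal=6156-1454=4702; balance=151480-4702=146778
10. interest=⌊146778·96/10000⌋=1409; principal=6156-1409=4747; balance=146778-4747=142031
11. interest=⌊142031·96/10000⌋=1363; principal=6156-1363=4793; balance=142031-4793=137238
12. interest=⌊137238·96/10000⌋=1317; principal=6156-1317=4839; balance=137238-4839=132399
13. interest=⌊132399·96/10000⌋=1271; principal=6156-1271=4885; balance=132399-4885=127514
14. interest=⌊127514·96/10000⌋=1224; principal=6156-1224=4932; balance=127514-4932=122582
15. interest=⌊122582·96/10000⌋=1176; principal=6156-1176=4980; balance=122582-4980=117602
16. interest=⌊117602·96/10000⌋=1128; principal=6156-1128=5028; balance=117602-5028=112574
17. interest=⌊112574·96/10000⌋=1080; principal=6156-1080=5076; balance=112574-5076=107498
18. interest=⌊107498·96/10000⌋=1031; principal=6156-1031=5125; balance=107498-5125=102373
19. interest=⌊102373·96/10000⌋=982; principal=6156-982=5174; balance=102373-5174=97199
20. interest=⌊97199·96/10000⌋=933; principal=6156-933=5223; balance=97199-5223=91976
21. interest=⌊91976·96/10000⌋=882; principal=6156-882=5274; balance=91976-5274=86702
22. interest=⌊86702·96/10000⌋=832; principal=6156-832=5324; balance=86702-5324=81378
23. interest=⌊81378·96/10000⌋=781; principal=6156-781=5375; balance=81378-5375=76003
24. interest=⌊76003·96/10000⌋=729; principal=6156-729=5427; balance=76003-5427=70576
25. interest=⌊70576·96/10000⌋=677; principal=6156-677=5479; balance=70576-5479=65097
26. interest=⌊65097·96/10000⌋=624; principal=6156-624=5532; balance=65097-5532=59565
27. interest=⌊59565·96/10000⌋=571; principal=6156-571=5585; balance=59565-5585=53980
28. interest=⌊53980·96/10000⌋=518; principal=6156-518=5638; balance=53980-5638=48342
29. interest=⌊48342·96/10000⌋=464; principal=6156-464=5692; balance=48342-5692=42650
30. interest=⌊42650·96/10000⌋=409; principal=6156-409=5747; balance=42650-5747=36903
31. interest=⌊36903·96/10000⌋=354; principal=6156-354=5802; balance=36903-5802=31101
32. interest=⌊31101·96/10000⌋=298; principal=6156-298=5858; balance=31101-5858=25243
33. interest=⌊25243·96/10000⌋=242; principal=6156-242=5914; balance=25243-5914=19329
34. interest=⌊19329·96/10000⌋=185; principal=6156-185=5971; balance=19329-5971=13358
35. interest=⌊13358·96/10000⌋=128; principal=6156-128=6028; balance=13358-6028=7330
36. interest=⌊7330·96/10000⌋=70; principal=6156-70=6086; balance=7330-6086=1244
37. interest=⌊1244·96/10000⌋=11; principal=min(6156-11,1244)=1244; balance=1244-1244=0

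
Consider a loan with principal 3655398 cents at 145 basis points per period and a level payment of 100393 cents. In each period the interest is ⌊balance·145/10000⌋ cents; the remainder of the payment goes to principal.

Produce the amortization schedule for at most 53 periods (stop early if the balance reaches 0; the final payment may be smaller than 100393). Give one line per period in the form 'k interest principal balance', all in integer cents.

1. interest=⌊3655398·145/10000⌋=53003; principal=100393-53003=47390; balance=3655398-47390=3608008
2. interest=⌊3608008·145/10000⌋=52316; principal=100393-52316=48077; balance=3608008-48077=3559931
3. interest=⌊3559931·145/10000⌋=51618; principal=100393-51618=48775; balance=3559931-48775=3511156
4. interest=⌊3511156·145/10000⌋=50911; principal=100393-50911=49482; balance=3511156-49482=3461674
5. interest=⌊3461674·145/10000⌋=50194; principal=100393-50194=50199; balance=3461674-50199=3411475
6. interest=⌊3411475·145/10000⌋=49466; principal=100393-49466=50927; balance=3411475-50927=3360548
7. interest=⌊3360548·145/10000⌋=48727; principal=100393-48727=51666; balance=3360548-51666=3308882
8. interest=⌊3308882·145/10000⌋=47978; principal=100393-47978=52415; balance=3308882-52415=3256467
9. interest=⌊3256467·145/10000⌋=47218; principal=100393-47218=53175; balance=3256467-53175=3203292
10. interest=⌊3203292·145/10000⌋=46447; principal=100393-46447=53946; balance=3203292-53946=3149346
11. interest=⌊3149346·145/10000⌋=45665; principal=100393-45665=54728; balance=3149346-54728=3094618
12. interest=⌊3094618·145/10000⌋=44871; principal=100393-44871=55522; balance=3094618-55522=3039096
13. interest=⌊3039096·145/10000⌋=44066; principal=100393-44066=56327; balance=3039096-56327=2982769
14. interest=⌊2982769·145/10000⌋=43250; principal=100393-43250=57143; balance=2982769-57143=2925626
15. interest=⌊2925626·145/10000⌋=42421; principal=100393-42421=57972; balance=2925626-57972=2867654
16. interest=⌊2867654·145/10000⌋=41580; principal=100393-41580=58813; balance=2867654-58813=2808841
17. interest=⌊2808841·145/10000⌋=40728; principal=100393-40728=59665; balance=2808841-59665=2749176
18. interest=⌊2749176·145/10000⌋=39863; principal=100393-39863=60530; balance=2749176-60530=2688646
19. interest=⌊2688646·145/10000⌋=38985; principal=100393-38985=61408; balance=2688646-61408=2627238
20. interest=⌊2627238·145/10000⌋=38094; principal=100393-38094=62299; balance=2627238-62299=2564939
21. interest=⌊2564939·145/10000⌋=37191; principal=100393-37191=63202; balance=2564939-63202=2501737
22. interest=⌊2501737·145/10000⌋=36275; principal=100393-36275=64118; balance=2501737-64118=2437619
23. interest=⌊2437619·145/10000⌋=35345; principal=100393-35345=65048; balance=2437619-65048=2372571
24. interest=⌊2372571·145/10000⌋=34402; principal=100393-34402=65991; balance=2372571-65991=2306580
25. interest=⌊2306580·145/10000⌋=33445; principal=100393-33445=66948; balance=2306580-66948=2239632
26. interest=⌊2239632·145/10000⌋=32474; principal=100393-32474=67919; balance=2239632-67919=2171713
27. interest=⌊2171713·145/10000⌋=31489; principal=100393-31489=68904; balance=2171713-68904=2102809
28. interest=⌊2102809·145/10000⌋=30490; principal=100393-30490=69903; balance=2102809-69903=2032906
29. interest=⌊2032906·145/10000⌋=29477; principal=100393-29477=70916; balance=2032906-70916=1961990
30. interest=⌊1961990·145/10000⌋=28448; principal=100393-28448=71945; balance=1961990-71945=1890045
31. interest=⌊1890045·145/10000⌋=27405; principal=100393-27405=72988; balance=1890045-72988=1817057
32. interest=⌊1817057·145/10000⌋=26347; principal=100393-26347=74046; balance=1817057-74046=1743011
33. interest=⌊1743011·145/10000⌋=25273; principal=100393-25273=75120; balance=1743011-75120=1667891
34. interest=⌊1667891·145/10000⌋=24184; principal=100393-24184=76209; balance=1667891-76209=1591682
35. interest=⌊1591682·145/10000⌋=23079; principal=100393-23079=77314; balance=1591682-77314=1514368
36. interest=⌊1514368·145/10000⌋=21958; principal=100393-21958=78435; balance=1514368-78435=1435933
37. interest=⌊1435933·145/10000⌋=20821; principal=100393-20821=79572; balance=1435933-79572=1356361
38. interest=⌊1356361·145/10000⌋=19667; principal=100393-19667=80726; balance=1356361-80726=1275635
39. interest=⌊1275635·145/10000⌋=18496; principal=100393-18496=81897; balance=1275635-81897=1193738
40. interest=⌊1193738·145/10000⌋=17309; principal=100393-17309=83084; balance=1193738-83084=1110654
41. interest=⌊1110654·145/10000⌋=16104; principal=100393-16104=84289; balance=1110654-84289=1026365
42. interest=⌊1026365·145/10000⌋=14882; principal=100393-14882=85511; balance=1026365-85511=940854
43. interest=⌊940854·145/10000⌋=13642; principal=100393-13642=86751; balance=940854-86751=854103
44. interest=⌊854103·145/10000⌋=12384; principal=100393-12384=88009; balance=854103-88009=766094
45. interest=⌊766094·145/10000⌋=11108; principal=100393-11108=89285; balance=766094-89285=676809
46. interest=⌊676809·145/10000⌋=9813; principal=100393-9813=90580; balance=676809-90580=586229
47. interest=⌊586229·145/10000⌋=8500; principal=100393-8500=91893; balance=586229-91893=494336
48. interest=⌊494336·145/10000⌋=7167; principal=100393-7167=93226; balance=494336-93226=401110
49. interest=⌊401110·145/10000⌋=5816; principal=100393-5816=94577; balance=401110-94577=306533
50. interest=⌊306533·145/10000⌋=4444; principal=100393-4444=95949; balance=306533-95949=210584
51. interest=⌊210584·145/10000⌋=3053; principal=100393-3053=97340; balance=210584-97340=113244
52. interest=⌊113244·145/10000⌋=1642; principal=100393-1642=98751; balance=113244-98751=14493
53. interest=⌊14493·145/10000⌋=210; principal=min(100393-210,14493)=14493; balance=14493-14493=0

1 53003 47390 3608008
2 52316 48077 3559931
3 51618 48775 3511156
4 50911 49482 3461674
5 50194 50199 3411475
6 49466 50927 3360548
7 48727 51666 3308882
8 47978 52415 3256467
9 47218 53175 3203292
10 46447 53946 3149346
11 45665 54728 3094618
12 44871 55522 3039096
13 44066 56327 2982769
14 43250 57143 2925626
15 42421 57972 2867654
16 41580 58813 2808841
17 40728 59665 2749176
18 39863 60530 2688646
19 38985 61408 2627238
20 38094 62299 2564939
21 37191 63202 2501737
22 36275 64118 2437619
23 35345 65048 2372571
24 34402 65991 2306580
25 33445 66948 2239632
26 32474 67919 2171713
27 31489 68904 2102809
28 30490 69903 2032906
29 29477 70916 1961990
30 28448 71945 1890045
31 27405 72988 1817057
32 26347 74046 1743011
33 25273 75120 1667891
34 24184 76209 1591682
35 23079 77314 1514368
36 21958 78435 1435933
37 20821 79572 1356361
38 19667 80726 1275635
39 18496 81897 1193738
40 17309 83084 1110654
41 16104 84289 1026365
42 14882 85511 940854
43 13642 86751 854103
44 12384 88009 766094
45 11108 89285 676809
46 9813 90580 586229
47 8500 91893 494336
48 7167 93226 401110
49 5816 94577 306533
50 4444 95949 210584
51 3053 97340 113244
52 1642 98751 14493
53 210 14493 0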